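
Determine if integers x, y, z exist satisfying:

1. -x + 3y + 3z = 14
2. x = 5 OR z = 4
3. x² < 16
Yes

Take x = -2, y = 0, z = 4. Substituting into each constraint:
  (1) 2 + 3(0) + 3(4) = 14 ✓
  (2) z = 4, target 4 ✓ (second branch holds)
  (3) x² = (-2)² = 4, and 4 < 16 ✓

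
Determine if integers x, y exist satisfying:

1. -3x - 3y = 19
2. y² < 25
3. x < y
No

Even the single constraint (-3x - 3y = 19) is infeasible over the integers.

  - -3x - 3y = 19: every term on the left is divisible by 3, so the LHS ≡ 0 (mod 3), but the RHS 19 is not — no integer solution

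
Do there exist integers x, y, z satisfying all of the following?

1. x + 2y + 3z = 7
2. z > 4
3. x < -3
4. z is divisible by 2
Yes

Take x = -11, y = 0, z = 6. Substituting into each constraint:
  (1) (-11) + 2(0) + 3(6) = 7 ✓
  (2) 6 > 4 ✓
  (3) -11 < -3 ✓
  (4) 6 = 2 × 3, remainder 0 ✓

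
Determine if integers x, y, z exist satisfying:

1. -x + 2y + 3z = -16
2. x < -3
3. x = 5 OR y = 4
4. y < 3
No

A contradictory subset is {x < -3, x = 5 OR y = 4, y < 3}. No integer assignment can satisfy these jointly:

  - x < -3: bounds one variable relative to a constant
  - x = 5 OR y = 4: forces a choice: either x = 5 or y = 4
  - y < 3: bounds one variable relative to a constant

Split on the disjunction (x = 5 OR y = 4):
  • If x = 5: this contradicts the bound x ≤ -4.
  • If y = 4: this contradicts the bound y ≤ 2.
Both branches are infeasible, so the system has no integer solution.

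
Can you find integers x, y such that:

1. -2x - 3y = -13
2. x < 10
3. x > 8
No

The full constraint system is jointly infeasible over the integers. Each constraint and what it forces:

  - -2x - 3y = -13: is a linear equation tying the variables together
  - x < 10: bounds one variable relative to a constant
  - x > 8: bounds one variable relative to a constant

The bounds confine x to {9}. For each value, substitute into the equation:
  • x = 9: the equation gives -3y = 5, so y would not be an integer.
Every case fails, so no integer solution exists.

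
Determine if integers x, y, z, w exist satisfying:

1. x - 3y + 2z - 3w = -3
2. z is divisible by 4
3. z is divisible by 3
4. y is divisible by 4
Yes

Take x = -3, y = 0, z = 0, w = 0. Substituting into each constraint:
  (1) (-3) - 3(0) + 2(0) - 3(0) = -3 ✓
  (2) 0 = 4 × 0, remainder 0 ✓
  (3) 0 = 3 × 0, remainder 0 ✓
  (4) 0 = 4 × 0, remainder 0 ✓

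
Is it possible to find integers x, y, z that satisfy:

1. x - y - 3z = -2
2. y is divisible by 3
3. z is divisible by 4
Yes

Take x = -2, y = 0, z = 0. Substituting into each constraint:
  (1) (-2) + 0 - 3(0) = -2 ✓
  (2) 0 = 3 × 0, remainder 0 ✓
  (3) 0 = 4 × 0, remainder 0 ✓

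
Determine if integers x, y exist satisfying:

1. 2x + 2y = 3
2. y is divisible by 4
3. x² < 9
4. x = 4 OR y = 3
No

Even the single constraint (2x + 2y = 3) is infeasible over the integers.

  - 2x + 2y = 3: every term on the left is divisible by 2, so the LHS ≡ 0 (mod 2), but the RHS 3 is not — no integer solution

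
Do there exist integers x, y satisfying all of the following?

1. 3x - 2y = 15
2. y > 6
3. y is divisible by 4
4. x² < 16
No

A contradictory subset is {3x - 2y = 15, y > 6, x² < 16}. No integer assignment can satisfy these jointly:

  - 3x - 2y = 15: is a linear equation tying the variables together
  - y > 6: bounds one variable relative to a constant
  - x² < 16: restricts x to |x| ≤ 3

Range argument: with x ∈ [-3, 3], y ∈ [7, ∞], the left side of the equation is at most -5, but the right side is 15 > -5. No integer solution exists.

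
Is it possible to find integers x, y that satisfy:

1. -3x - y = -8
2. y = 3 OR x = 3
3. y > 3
No

The full constraint system is jointly infeasible over the integers. Each constraint and what it forces:

  - -3x - y = -8: is a linear equation tying the variables together
  - y = 3 OR x = 3: forces a choice: either y = 3 or x = 3
  - y > 3: bounds one variable relative to a constant

Split on the disjunction (y = 3 OR x = 3):
  • If y = 3: this contradicts the bound y ≥ 4.
  • If x = 3: the equation forces y = -1, which contradicts the bound y ≥ 4.
Both branches are infeasible, so the system has no integer solution.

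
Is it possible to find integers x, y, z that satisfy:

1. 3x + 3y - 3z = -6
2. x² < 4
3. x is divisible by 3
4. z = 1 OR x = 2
Yes

Take x = 0, y = -1, z = 1. Substituting into each constraint:
  (1) 3(0) + 3(-1) - 3(1) = -6 ✓
  (2) x² = (0)² = 0, and 0 < 4 ✓
  (3) 0 = 3 × 0, remainder 0 ✓
  (4) z = 1, target 1 ✓ (first branch holds)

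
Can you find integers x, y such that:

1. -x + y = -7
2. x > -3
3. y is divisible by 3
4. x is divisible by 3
No

A contradictory subset is {-x + y = -7, y is divisible by 3, x is divisible by 3}. No integer assignment can satisfy these jointly:

  - -x + y = -7: is a linear equation tying the variables together
  - y is divisible by 3: restricts y to multiples of 3
  - x is divisible by 3: restricts x to multiples of 3

Modular obstruction: writing x = 3x' and writing y = 3y', every remaining term of the linear equation is divisible by 3, so the left side is ≡ 0 (mod 3); but the right side -7 ≡ 2 (mod 3). No integers can satisfy it.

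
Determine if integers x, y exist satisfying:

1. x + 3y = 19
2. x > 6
Yes

Take x = 7, y = 4. Substituting into each constraint:
  (1) 7 + 3(4) = 19 ✓
  (2) 7 > 6 ✓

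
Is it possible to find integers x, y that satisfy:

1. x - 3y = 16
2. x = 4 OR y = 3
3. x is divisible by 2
Yes

Take x = 4, y = -4. Substituting into each constraint:
  (1) 4 - 3(-4) = 16 ✓
  (2) x = 4, target 4 ✓ (first branch holds)
  (3) 4 = 2 × 2, remainder 0 ✓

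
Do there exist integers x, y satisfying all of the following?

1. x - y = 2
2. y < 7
Yes

Take x = 2, y = 0. Substituting into each constraint:
  (1) 2 + 0 = 2 ✓
  (2) 0 < 7 ✓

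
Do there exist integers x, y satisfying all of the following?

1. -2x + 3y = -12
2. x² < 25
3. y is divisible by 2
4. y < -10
No

A contradictory subset is {-2x + 3y = -12, x² < 25, y < -10}. No integer assignment can satisfy these jointly:

  - -2x + 3y = -12: is a linear equation tying the variables together
  - x² < 25: restricts x to |x| ≤ 4
  - y < -10: bounds one variable relative to a constant

Range argument: with x ∈ [-4, 4], y ∈ [−∞, -11], the left side of the equation is at most -25, but the right side is -12 > -25. No integer solution exists.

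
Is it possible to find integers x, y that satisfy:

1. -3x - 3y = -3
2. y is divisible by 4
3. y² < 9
Yes

Take x = 1, y = 0. Substituting into each constraint:
  (1) -3(1) - 3(0) = -3 ✓
  (2) 0 = 4 × 0, remainder 0 ✓
  (3) y² = (0)² = 0, and 0 < 9 ✓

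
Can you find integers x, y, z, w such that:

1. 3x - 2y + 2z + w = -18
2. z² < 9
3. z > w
Yes

Take x = 0, y = 10, z = 1, w = 0. Substituting into each constraint:
  (1) 3(0) - 2(10) + 2(1) + 0 = -18 ✓
  (2) z² = (1)² = 1, and 1 < 9 ✓
  (3) 1 > 0 ✓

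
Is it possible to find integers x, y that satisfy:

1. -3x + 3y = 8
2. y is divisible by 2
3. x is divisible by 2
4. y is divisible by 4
No

Even the single constraint (-3x + 3y = 8) is infeasible over the integers.

  - -3x + 3y = 8: every term on the left is divisible by 3, so the LHS ≡ 0 (mod 3), but the RHS 8 is not — no integer solution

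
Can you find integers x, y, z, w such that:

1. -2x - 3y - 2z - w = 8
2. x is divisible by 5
Yes

Take x = 0, y = 0, z = -4, w = 0. Substituting into each constraint:
  (1) -2(0) - 3(0) - 2(-4) + 0 = 8 ✓
  (2) 0 = 5 × 0, remainder 0 ✓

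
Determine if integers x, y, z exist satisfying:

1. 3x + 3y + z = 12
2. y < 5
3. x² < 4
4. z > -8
Yes

Take x = 0, y = 0, z = 12. Substituting into each constraint:
  (1) 3(0) + 3(0) + 12 = 12 ✓
  (2) 0 < 5 ✓
  (3) x² = (0)² = 0, and 0 < 4 ✓
  (4) 12 > -8 ✓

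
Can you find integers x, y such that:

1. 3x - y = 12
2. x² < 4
Yes

Take x = 0, y = -12. Substituting into each constraint:
  (1) 3(0) + 12 = 12 ✓
  (2) x² = (0)² = 0, and 0 < 4 ✓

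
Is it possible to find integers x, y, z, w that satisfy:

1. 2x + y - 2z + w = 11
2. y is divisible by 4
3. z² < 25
Yes

Take x = 0, y = 0, z = 2, w = 15. Substituting into each constraint:
  (1) 2(0) + 0 - 2(2) + 15 = 11 ✓
  (2) 0 = 4 × 0, remainder 0 ✓
  (3) z² = (2)² = 4, and 4 < 25 ✓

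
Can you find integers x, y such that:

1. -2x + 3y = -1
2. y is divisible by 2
No

The full constraint system is jointly infeasible over the integers. Each constraint and what it forces:

  - -2x + 3y = -1: is a linear equation tying the variables together
  - y is divisible by 2: restricts y to multiples of 2

Modular obstruction: writing y = 2y', every remaining term of the linear equation is divisible by 2, so the left side is ≡ 0 (mod 2); but the right side -1 ≡ 1 (mod 2). No integers can satisfy it.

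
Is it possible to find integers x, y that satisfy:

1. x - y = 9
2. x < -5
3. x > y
Yes

Take x = -6, y = -15. Substituting into each constraint:
  (1) (-6) + 15 = 9 ✓
  (2) -6 < -5 ✓
  (3) -6 > -15 ✓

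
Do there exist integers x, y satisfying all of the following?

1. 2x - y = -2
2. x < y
Yes

Take x = -1, y = 0. Substituting into each constraint:
  (1) 2(-1) + 0 = -2 ✓
  (2) -1 < 0 ✓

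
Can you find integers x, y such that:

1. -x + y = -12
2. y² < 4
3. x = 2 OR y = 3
No

The full constraint system is jointly infeasible over the integers. Each constraint and what it forces:

  - -x + y = -12: is a linear equation tying the variables together
  - y² < 4: restricts y to |y| ≤ 1
  - x = 2 OR y = 3: forces a choice: either x = 2 or y = 3

Split on the disjunction (x = 2 OR y = 3):
  • If x = 2: the equation forces y = -10, but y² < 4 requires |y| ≤ 1.
  • If y = 3: this contradicts y² < 4, which requires |y| ≤ 1.
Both branches are infeasible, so the system has no integer solution.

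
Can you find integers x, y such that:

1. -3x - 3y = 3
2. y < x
Yes

Take x = 0, y = -1. Substituting into each constraint:
  (1) -3(0) - 3(-1) = 3 ✓
  (2) -1 < 0 ✓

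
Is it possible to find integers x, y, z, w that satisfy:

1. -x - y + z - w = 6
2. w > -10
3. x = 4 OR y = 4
Yes

Take x = 4, y = 0, z = 10, w = 0. Substituting into each constraint:
  (1) (-4) + 0 + 10 + 0 = 6 ✓
  (2) 0 > -10 ✓
  (3) x = 4, target 4 ✓ (first branch holds)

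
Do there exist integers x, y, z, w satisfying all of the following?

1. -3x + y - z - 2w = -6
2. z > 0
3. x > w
Yes

Take x = 0, y = 0, z = 8, w = -1. Substituting into each constraint:
  (1) -3(0) + 0 + (-8) - 2(-1) = -6 ✓
  (2) 8 > 0 ✓
  (3) 0 > -1 ✓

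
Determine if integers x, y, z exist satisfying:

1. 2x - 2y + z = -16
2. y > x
Yes

Take x = 0, y = 1, z = -14. Substituting into each constraint:
  (1) 2(0) - 2(1) + (-14) = -16 ✓
  (2) 1 > 0 ✓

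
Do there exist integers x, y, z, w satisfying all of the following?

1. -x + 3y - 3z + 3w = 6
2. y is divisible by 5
Yes

Take x = -6, y = 0, z = 0, w = 0. Substituting into each constraint:
  (1) 6 + 3(0) - 3(0) + 3(0) = 6 ✓
  (2) 0 = 5 × 0, remainder 0 ✓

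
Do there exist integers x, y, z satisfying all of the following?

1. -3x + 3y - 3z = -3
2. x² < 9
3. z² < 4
Yes

Take x = 0, y = 0, z = 1. Substituting into each constraint:
  (1) -3(0) + 3(0) - 3(1) = -3 ✓
  (2) x² = (0)² = 0, and 0 < 9 ✓
  (3) z² = (1)² = 1, and 1 < 4 ✓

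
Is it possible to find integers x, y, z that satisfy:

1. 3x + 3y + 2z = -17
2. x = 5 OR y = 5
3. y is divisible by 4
Yes

Take x = 5, y = 8, z = -28. Substituting into each constraint:
  (1) 3(5) + 3(8) + 2(-28) = -17 ✓
  (2) x = 5, target 5 ✓ (first branch holds)
  (3) 8 = 4 × 2, remainder 0 ✓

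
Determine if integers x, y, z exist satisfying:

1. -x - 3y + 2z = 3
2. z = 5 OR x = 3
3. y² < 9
Yes

Take x = 3, y = 0, z = 3. Substituting into each constraint:
  (1) (-3) - 3(0) + 2(3) = 3 ✓
  (2) x = 3, target 3 ✓ (second branch holds)
  (3) y² = (0)² = 0, and 0 < 9 ✓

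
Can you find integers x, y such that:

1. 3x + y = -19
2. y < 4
Yes

Take x = -7, y = 2. Substituting into each constraint:
  (1) 3(-7) + 2 = -19 ✓
  (2) 2 < 4 ✓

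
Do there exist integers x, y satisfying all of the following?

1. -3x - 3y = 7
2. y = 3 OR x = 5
No

Even the single constraint (-3x - 3y = 7) is infeasible over the integers.

  - -3x - 3y = 7: every term on the left is divisible by 3, so the LHS ≡ 0 (mod 3), but the RHS 7 is not — no integer solution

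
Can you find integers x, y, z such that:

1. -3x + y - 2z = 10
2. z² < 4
Yes

Take x = 0, y = 10, z = 0. Substituting into each constraint:
  (1) -3(0) + 10 - 2(0) = 10 ✓
  (2) z² = (0)² = 0, and 0 < 4 ✓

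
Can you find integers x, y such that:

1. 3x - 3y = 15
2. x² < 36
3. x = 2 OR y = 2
Yes

Take x = 2, y = -3. Substituting into each constraint:
  (1) 3(2) - 3(-3) = 15 ✓
  (2) x² = (2)² = 4, and 4 < 36 ✓
  (3) x = 2, target 2 ✓ (first branch holds)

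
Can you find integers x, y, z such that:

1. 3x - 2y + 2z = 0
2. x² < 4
Yes

Take x = 0, y = 0, z = 0. Substituting into each constraint:
  (1) 3(0) - 2(0) + 2(0) = 0 ✓
  (2) x² = (0)² = 0, and 0 < 4 ✓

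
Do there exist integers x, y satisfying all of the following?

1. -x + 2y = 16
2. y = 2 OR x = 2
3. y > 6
Yes

Take x = 2, y = 9. Substituting into each constraint:
  (1) (-2) + 2(9) = 16 ✓
  (2) x = 2, target 2 ✓ (second branch holds)
  (3) 9 > 6 ✓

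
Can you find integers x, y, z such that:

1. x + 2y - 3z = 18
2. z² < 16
Yes

Take x = 18, y = 0, z = 0. Substituting into each constraint:
  (1) 18 + 2(0) - 3(0) = 18 ✓
  (2) z² = (0)² = 0, and 0 < 16 ✓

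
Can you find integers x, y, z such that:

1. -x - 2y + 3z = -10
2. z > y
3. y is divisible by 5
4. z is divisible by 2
Yes

Take x = 8, y = -5, z = -4. Substituting into each constraint:
  (1) (-8) - 2(-5) + 3(-4) = -10 ✓
  (2) -4 > -5 ✓
  (3) -5 = 5 × -1, remainder 0 ✓
  (4) -4 = 2 × -2, remainder 0 ✓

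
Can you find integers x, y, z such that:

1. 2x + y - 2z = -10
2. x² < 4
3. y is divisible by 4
Yes

Take x = 0, y = 0, z = 5. Substituting into each constraint:
  (1) 2(0) + 0 - 2(5) = -10 ✓
  (2) x² = (0)² = 0, and 0 < 4 ✓
  (3) 0 = 4 × 0, remainder 0 ✓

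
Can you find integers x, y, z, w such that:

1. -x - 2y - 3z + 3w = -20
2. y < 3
Yes

Take x = 16, y = 2, z = 0, w = 0. Substituting into each constraint:
  (1) (-16) - 2(2) - 3(0) + 3(0) = -20 ✓
  (2) 2 < 3 ✓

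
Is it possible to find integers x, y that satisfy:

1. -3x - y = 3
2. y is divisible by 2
Yes

Take x = -1, y = 0. Substituting into each constraint:
  (1) -3(-1) + 0 = 3 ✓
  (2) 0 = 2 × 0, remainder 0 ✓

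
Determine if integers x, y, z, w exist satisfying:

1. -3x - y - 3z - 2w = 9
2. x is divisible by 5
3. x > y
Yes

Take x = 0, y = -3, z = -2, w = 0. Substituting into each constraint:
  (1) -3(0) + 3 - 3(-2) - 2(0) = 9 ✓
  (2) 0 = 5 × 0, remainder 0 ✓
  (3) 0 > -3 ✓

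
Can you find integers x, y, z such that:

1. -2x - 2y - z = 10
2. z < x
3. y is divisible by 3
Yes

Take x = 1, y = -6, z = 0. Substituting into each constraint:
  (1) -2(1) - 2(-6) + 0 = 10 ✓
  (2) 0 < 1 ✓
  (3) -6 = 3 × -2, remainder 0 ✓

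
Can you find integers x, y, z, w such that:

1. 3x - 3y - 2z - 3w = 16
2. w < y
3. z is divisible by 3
No

A contradictory subset is {3x - 3y - 2z - 3w = 16, z is divisible by 3}. No integer assignment can satisfy these jointly:

  - 3x - 3y - 2z - 3w = 16: is a linear equation tying the variables together
  - z is divisible by 3: restricts z to multiples of 3

Modular obstruction: writing z = 3z', every remaining term of the linear equation is divisible by 3, so the left side is ≡ 0 (mod 3); but the right side 16 ≡ 1 (mod 3). No integers can satisfy it.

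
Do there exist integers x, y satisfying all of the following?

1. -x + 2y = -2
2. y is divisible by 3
Yes

Take x = 2, y = 0. Substituting into each constraint:
  (1) (-2) + 2(0) = -2 ✓
  (2) 0 = 3 × 0, remainder 0 ✓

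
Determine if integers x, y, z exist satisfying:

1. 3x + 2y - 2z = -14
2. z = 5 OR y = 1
Yes

Take x = -4, y = 1, z = 2. Substituting into each constraint:
  (1) 3(-4) + 2(1) - 2(2) = -14 ✓
  (2) y = 1, target 1 ✓ (second branch holds)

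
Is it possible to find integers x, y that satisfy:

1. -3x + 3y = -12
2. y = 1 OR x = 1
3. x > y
Yes

Take x = 5, y = 1. Substituting into each constraint:
  (1) -3(5) + 3(1) = -12 ✓
  (2) y = 1, target 1 ✓ (first branch holds)
  (3) 5 > 1 ✓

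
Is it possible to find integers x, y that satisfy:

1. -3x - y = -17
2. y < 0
Yes

Take x = 6, y = -1. Substituting into each constraint:
  (1) -3(6) + 1 = -17 ✓
  (2) -1 < 0 ✓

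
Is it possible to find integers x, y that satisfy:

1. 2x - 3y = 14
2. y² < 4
Yes

Take x = 7, y = 0. Substituting into each constraint:
  (1) 2(7) - 3(0) = 14 ✓
  (2) y² = (0)² = 0, and 0 < 4 ✓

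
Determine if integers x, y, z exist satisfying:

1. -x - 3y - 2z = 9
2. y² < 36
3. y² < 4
Yes

Take x = -9, y = 0, z = 0. Substituting into each constraint:
  (1) 9 - 3(0) - 2(0) = 9 ✓
  (2) y² = (0)² = 0, and 0 < 36 ✓
  (3) y² = (0)² = 0, and 0 < 4 ✓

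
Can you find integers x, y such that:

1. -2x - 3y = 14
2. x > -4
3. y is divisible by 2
Yes

Take x = -1, y = -4. Substituting into each constraint:
  (1) -2(-1) - 3(-4) = 14 ✓
  (2) -1 > -4 ✓
  (3) -4 = 2 × -2, remainder 0 ✓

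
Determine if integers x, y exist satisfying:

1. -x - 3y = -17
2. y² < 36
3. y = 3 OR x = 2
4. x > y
Yes

Take x = 8, y = 3. Substituting into each constraint:
  (1) (-8) - 3(3) = -17 ✓
  (2) y² = (3)² = 9, and 9 < 36 ✓
  (3) y = 3, target 3 ✓ (first branch holds)
  (4) 8 > 3 ✓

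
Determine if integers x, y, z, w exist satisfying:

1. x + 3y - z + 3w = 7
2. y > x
Yes

Take x = 0, y = 1, z = -4, w = 0. Substituting into each constraint:
  (1) 0 + 3(1) + 4 + 3(0) = 7 ✓
  (2) 1 > 0 ✓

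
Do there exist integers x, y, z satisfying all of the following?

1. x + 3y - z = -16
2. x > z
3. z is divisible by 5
Yes

Take x = 2, y = -6, z = 0. Substituting into each constraint:
  (1) 2 + 3(-6) + 0 = -16 ✓
  (2) 2 > 0 ✓
  (3) 0 = 5 × 0, remainder 0 ✓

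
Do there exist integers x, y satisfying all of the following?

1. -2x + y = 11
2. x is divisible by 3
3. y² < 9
Yes

Take x = -6, y = -1. Substituting into each constraint:
  (1) -2(-6) + (-1) = 11 ✓
  (2) -6 = 3 × -2, remainder 0 ✓
  (3) y² = (-1)² = 1, and 1 < 9 ✓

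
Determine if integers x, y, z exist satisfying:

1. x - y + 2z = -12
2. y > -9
Yes

Take x = 0, y = 12, z = 0. Substituting into each constraint:
  (1) 0 + (-12) + 2(0) = -12 ✓
  (2) 12 > -9 ✓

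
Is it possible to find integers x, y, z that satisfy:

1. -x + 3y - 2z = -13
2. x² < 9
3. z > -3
Yes

Take x = 0, y = -3, z = 2. Substituting into each constraint:
  (1) 0 + 3(-3) - 2(2) = -13 ✓
  (2) x² = (0)² = 0, and 0 < 9 ✓
  (3) 2 > -3 ✓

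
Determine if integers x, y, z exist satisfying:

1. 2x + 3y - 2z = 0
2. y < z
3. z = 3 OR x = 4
Yes

Take x = 4, y = -6, z = -5. Substituting into each constraint:
  (1) 2(4) + 3(-6) - 2(-5) = 0 ✓
  (2) -6 < -5 ✓
  (3) x = 4, target 4 ✓ (second branch holds)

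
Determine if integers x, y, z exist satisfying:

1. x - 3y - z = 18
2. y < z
Yes

Take x = 15, y = -1, z = 0. Substituting into each constraint:
  (1) 15 - 3(-1) + 0 = 18 ✓
  (2) -1 < 0 ✓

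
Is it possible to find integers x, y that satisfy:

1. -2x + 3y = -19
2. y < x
Yes

Take x = -16, y = -17. Substituting into each constraint:
  (1) -2(-16) + 3(-17) = -19 ✓
  (2) -17 < -16 ✓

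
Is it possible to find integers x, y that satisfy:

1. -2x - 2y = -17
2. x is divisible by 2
No

Even the single constraint (-2x - 2y = -17) is infeasible over the integers.

  - -2x - 2y = -17: every term on the left is divisible by 2, so the LHS ≡ 0 (mod 2), but the RHS -17 is not — no integer solution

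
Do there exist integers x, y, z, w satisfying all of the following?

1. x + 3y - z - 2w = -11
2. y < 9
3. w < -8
Yes

Take x = 0, y = 0, z = 29, w = -9. Substituting into each constraint:
  (1) 0 + 3(0) + (-29) - 2(-9) = -11 ✓
  (2) 0 < 9 ✓
  (3) -9 < -8 ✓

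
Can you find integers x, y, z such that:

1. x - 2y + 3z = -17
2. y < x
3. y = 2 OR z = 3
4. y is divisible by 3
Yes

Take x = 28, y = 27, z = 3. Substituting into each constraint:
  (1) 28 - 2(27) + 3(3) = -17 ✓
  (2) 27 < 28 ✓
  (3) z = 3, target 3 ✓ (second branch holds)
  (4) 27 = 3 × 9, remainder 0 ✓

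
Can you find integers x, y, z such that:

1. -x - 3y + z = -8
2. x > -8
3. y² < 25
Yes

Take x = 2, y = 2, z = 0. Substituting into each constraint:
  (1) (-2) - 3(2) + 0 = -8 ✓
  (2) 2 > -8 ✓
  (3) y² = (2)² = 4, and 4 < 25 ✓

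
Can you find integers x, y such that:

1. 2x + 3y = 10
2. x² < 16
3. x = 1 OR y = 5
No

A contradictory subset is {2x + 3y = 10, x = 1 OR y = 5}. No integer assignment can satisfy these jointly:

  - 2x + 3y = 10: is a linear equation tying the variables together
  - x = 1 OR y = 5: forces a choice: either x = 1 or y = 5

Split on the disjunction (x = 1 OR y = 5):
  • If x = 1: with x = 1, every remaining term of the linear equation is divisible by 3, so the left side is ≡ 0 (mod 3); but the right side 8 ≡ 2 (mod 3). No integers can satisfy it.
  • If y = 5: with y = 5, every remaining term of the linear equation is divisible by 2, so the left side is ≡ 0 (mod 2); but the right side -5 ≡ 1 (mod 2). No integers can satisfy it.
Both branches are infeasible, so the system has no integer solution.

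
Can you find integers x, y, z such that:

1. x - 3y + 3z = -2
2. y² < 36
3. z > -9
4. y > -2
Yes

Take x = 1, y = 1, z = 0. Substituting into each constraint:
  (1) 1 - 3(1) + 3(0) = -2 ✓
  (2) y² = (1)² = 1, and 1 < 36 ✓
  (3) 0 > -9 ✓
  (4) 1 > -2 ✓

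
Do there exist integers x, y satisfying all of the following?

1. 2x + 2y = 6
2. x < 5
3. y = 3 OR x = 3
Yes

Take x = 0, y = 3. Substituting into each constraint:
  (1) 2(0) + 2(3) = 6 ✓
  (2) 0 < 5 ✓
  (3) y = 3, target 3 ✓ (first branch holds)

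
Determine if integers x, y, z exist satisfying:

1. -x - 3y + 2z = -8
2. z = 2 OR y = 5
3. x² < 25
Yes

Take x = 0, y = 4, z = 2. Substituting into each constraint:
  (1) 0 - 3(4) + 2(2) = -8 ✓
  (2) z = 2, target 2 ✓ (first branch holds)
  (3) x² = (0)² = 0, and 0 < 25 ✓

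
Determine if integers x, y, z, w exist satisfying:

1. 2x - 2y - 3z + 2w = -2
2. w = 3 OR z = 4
Yes

Take x = 1, y = 0, z = 4, w = 4. Substituting into each constraint:
  (1) 2(1) - 2(0) - 3(4) + 2(4) = -2 ✓
  (2) z = 4, target 4 ✓ (second branch holds)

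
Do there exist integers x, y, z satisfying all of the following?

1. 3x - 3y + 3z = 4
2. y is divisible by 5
No

Even the single constraint (3x - 3y + 3z = 4) is infeasible over the integers.

  - 3x - 3y + 3z = 4: every term on the left is divisible by 3, so the LHS ≡ 0 (mod 3), but the RHS 4 is not — no integer solution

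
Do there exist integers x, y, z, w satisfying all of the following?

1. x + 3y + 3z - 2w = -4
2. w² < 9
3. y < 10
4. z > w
Yes

Take x = -6, y = 0, z = 0, w = -1. Substituting into each constraint:
  (1) (-6) + 3(0) + 3(0) - 2(-1) = -4 ✓
  (2) w² = (-1)² = 1, and 1 < 9 ✓
  (3) 0 < 10 ✓
  (4) 0 > -1 ✓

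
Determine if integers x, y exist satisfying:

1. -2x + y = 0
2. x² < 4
Yes

Take x = 0, y = 0. Substituting into each constraint:
  (1) -2(0) + 0 = 0 ✓
  (2) x² = (0)² = 0, and 0 < 4 ✓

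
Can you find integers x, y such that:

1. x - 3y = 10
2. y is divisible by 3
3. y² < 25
Yes

Take x = 10, y = 0. Substituting into each constraint:
  (1) 10 - 3(0) = 10 ✓
  (2) 0 = 3 × 0, remainder 0 ✓
  (3) y² = (0)² = 0, and 0 < 25 ✓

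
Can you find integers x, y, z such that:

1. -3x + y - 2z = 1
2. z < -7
Yes

Take x = 0, y = -15, z = -8. Substituting into each constraint:
  (1) -3(0) + (-15) - 2(-8) = 1 ✓
  (2) -8 < -7 ✓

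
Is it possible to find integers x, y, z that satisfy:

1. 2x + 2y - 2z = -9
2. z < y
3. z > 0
No

Even the single constraint (2x + 2y - 2z = -9) is infeasible over the integers.

  - 2x + 2y - 2z = -9: every term on the left is divisible by 2, so the LHS ≡ 0 (mod 2), but the RHS -9 is not — no integer solution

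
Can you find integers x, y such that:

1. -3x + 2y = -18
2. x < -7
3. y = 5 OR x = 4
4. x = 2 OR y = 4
No

A contradictory subset is {-3x + 2y = -18, x < -7, x = 2 OR y = 4}. No integer assignment can satisfy these jointly:

  - -3x + 2y = -18: is a linear equation tying the variables together
  - x < -7: bounds one variable relative to a constant
  - x = 2 OR y = 4: forces a choice: either x = 2 or y = 4

Split on the disjunction (x = 2 OR y = 4):
  • If x = 2: this contradicts the bound x ≤ -8.
  • If y = 4: with y = 4, every remaining term of the linear equation is divisible by 3, so the left side is ≡ 0 (mod 3); but the right side -26 ≡ 1 (mod 3). No integers can satisfy it.
Both branches are infeasible, so the system has no integer solution.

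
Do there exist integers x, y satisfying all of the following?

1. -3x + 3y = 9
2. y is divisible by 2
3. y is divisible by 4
Yes

Take x = -3, y = 0. Substituting into each constraint:
  (1) -3(-3) + 3(0) = 9 ✓
  (2) 0 = 2 × 0, remainder 0 ✓
  (3) 0 = 4 × 0, remainder 0 ✓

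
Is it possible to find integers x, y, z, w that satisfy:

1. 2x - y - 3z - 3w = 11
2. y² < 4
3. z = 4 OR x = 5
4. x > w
Yes

Take x = -19, y = -1, z = 4, w = -20. Substituting into each constraint:
  (1) 2(-19) + 1 - 3(4) - 3(-20) = 11 ✓
  (2) y² = (-1)² = 1, and 1 < 4 ✓
  (3) z = 4, target 4 ✓ (first branch holds)
  (4) -19 > -20 ✓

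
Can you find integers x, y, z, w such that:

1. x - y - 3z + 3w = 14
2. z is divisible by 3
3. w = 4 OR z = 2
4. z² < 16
Yes

Take x = 0, y = -2, z = 0, w = 4. Substituting into each constraint:
  (1) 0 + 2 - 3(0) + 3(4) = 14 ✓
  (2) 0 = 3 × 0, remainder 0 ✓
  (3) w = 4, target 4 ✓ (first branch holds)
  (4) z² = (0)² = 0, and 0 < 16 ✓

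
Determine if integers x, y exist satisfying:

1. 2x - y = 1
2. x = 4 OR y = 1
Yes

Take x = 4, y = 7. Substituting into each constraint:
  (1) 2(4) + (-7) = 1 ✓
  (2) x = 4, target 4 ✓ (first branch holds)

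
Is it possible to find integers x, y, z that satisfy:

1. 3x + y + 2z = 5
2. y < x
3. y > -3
Yes

Take x = 1, y = 0, z = 1. Substituting into each constraint:
  (1) 3(1) + 0 + 2(1) = 5 ✓
  (2) 0 < 1 ✓
  (3) 0 > -3 ✓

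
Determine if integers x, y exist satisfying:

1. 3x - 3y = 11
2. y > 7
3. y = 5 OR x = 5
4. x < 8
No

Even the single constraint (3x - 3y = 11) is infeasible over the integers.

  - 3x - 3y = 11: every term on the left is divisible by 3, so the LHS ≡ 0 (mod 3), but the RHS 11 is not — no integer solution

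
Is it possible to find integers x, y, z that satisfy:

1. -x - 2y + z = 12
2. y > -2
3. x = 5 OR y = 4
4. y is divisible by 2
Yes

Take x = -20, y = 4, z = 0. Substituting into each constraint:
  (1) 20 - 2(4) + 0 = 12 ✓
  (2) 4 > -2 ✓
  (3) y = 4, target 4 ✓ (second branch holds)
  (4) 4 = 2 × 2, remainder 0 ✓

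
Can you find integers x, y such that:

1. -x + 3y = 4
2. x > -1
Yes

Take x = 2, y = 2. Substituting into each constraint:
  (1) (-2) + 3(2) = 4 ✓
  (2) 2 > -1 ✓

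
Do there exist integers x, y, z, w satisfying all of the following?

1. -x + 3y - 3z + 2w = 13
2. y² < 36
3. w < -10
Yes

Take x = 1, y = 0, z = -12, w = -11. Substituting into each constraint:
  (1) (-1) + 3(0) - 3(-12) + 2(-11) = 13 ✓
  (2) y² = (0)² = 0, and 0 < 36 ✓
  (3) -11 < -10 ✓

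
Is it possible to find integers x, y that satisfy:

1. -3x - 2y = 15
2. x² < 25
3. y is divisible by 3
Yes

Take x = 1, y = -9. Substituting into each constraint:
  (1) -3(1) - 2(-9) = 15 ✓
  (2) x² = (1)² = 1, and 1 < 25 ✓
  (3) -9 = 3 × -3, remainder 0 ✓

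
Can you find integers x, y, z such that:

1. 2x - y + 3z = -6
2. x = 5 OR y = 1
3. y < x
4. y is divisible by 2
Yes

Take x = 5, y = -2, z = -6. Substituting into each constraint:
  (1) 2(5) + 2 + 3(-6) = -6 ✓
  (2) x = 5, target 5 ✓ (first branch holds)
  (3) -2 < 5 ✓
  (4) -2 = 2 × -1, remainder 0 ✓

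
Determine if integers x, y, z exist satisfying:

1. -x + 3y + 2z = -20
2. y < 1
Yes

Take x = 20, y = 0, z = 0. Substituting into each constraint:
  (1) (-20) + 3(0) + 2(0) = -20 ✓
  (2) 0 < 1 ✓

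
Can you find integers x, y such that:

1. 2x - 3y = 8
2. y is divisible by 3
Yes

Take x = 4, y = 0. Substituting into each constraint:
  (1) 2(4) - 3(0) = 8 ✓
  (2) 0 = 3 × 0, remainder 0 ✓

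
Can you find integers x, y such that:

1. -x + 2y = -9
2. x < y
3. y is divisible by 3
Yes

Take x = -15, y = -12. Substituting into each constraint:
  (1) 15 + 2(-12) = -9 ✓
  (2) -15 < -12 ✓
  (3) -12 = 3 × -4, remainder 0 ✓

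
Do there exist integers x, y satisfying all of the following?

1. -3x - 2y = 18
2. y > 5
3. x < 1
Yes

Take x = -10, y = 6. Substituting into each constraint:
  (1) -3(-10) - 2(6) = 18 ✓
  (2) 6 > 5 ✓
  (3) -10 < 1 ✓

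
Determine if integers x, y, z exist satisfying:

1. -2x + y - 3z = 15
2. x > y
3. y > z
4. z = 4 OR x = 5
Yes

Take x = 5, y = -11, z = -12. Substituting into each constraint:
  (1) -2(5) + (-11) - 3(-12) = 15 ✓
  (2) 5 > -11 ✓
  (3) -11 > -12 ✓
  (4) x = 5, target 5 ✓ (second branch holds)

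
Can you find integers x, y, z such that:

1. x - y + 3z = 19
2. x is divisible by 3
Yes

Take x = 0, y = 2, z = 7. Substituting into each constraint:
  (1) 0 + (-2) + 3(7) = 19 ✓
  (2) 0 = 3 × 0, remainder 0 ✓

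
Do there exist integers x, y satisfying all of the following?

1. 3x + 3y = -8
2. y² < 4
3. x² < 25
No

Even the single constraint (3x + 3y = -8) is infeasible over the integers.

  - 3x + 3y = -8: every term on the left is divisible by 3, so the LHS ≡ 0 (mod 3), but the RHS -8 is not — no integer solution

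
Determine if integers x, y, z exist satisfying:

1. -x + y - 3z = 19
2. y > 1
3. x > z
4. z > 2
Yes

Take x = 4, y = 32, z = 3. Substituting into each constraint:
  (1) (-4) + 32 - 3(3) = 19 ✓
  (2) 32 > 1 ✓
  (3) 4 > 3 ✓
  (4) 3 > 2 ✓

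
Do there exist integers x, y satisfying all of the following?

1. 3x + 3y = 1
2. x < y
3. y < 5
No

Even the single constraint (3x + 3y = 1) is infeasible over the integers.

  - 3x + 3y = 1: every term on the left is divisible by 3, so the LHS ≡ 0 (mod 3), but the RHS 1 is not — no integer solution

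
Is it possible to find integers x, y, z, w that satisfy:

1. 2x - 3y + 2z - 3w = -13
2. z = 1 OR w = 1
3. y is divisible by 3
Yes

Take x = -9, y = 0, z = 1, w = -1. Substituting into each constraint:
  (1) 2(-9) - 3(0) + 2(1) - 3(-1) = -13 ✓
  (2) z = 1, target 1 ✓ (first branch holds)
  (3) 0 = 3 × 0, remainder 0 ✓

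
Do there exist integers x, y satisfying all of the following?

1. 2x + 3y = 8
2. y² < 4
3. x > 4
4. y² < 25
No

A contradictory subset is {2x + 3y = 8, y² < 4, x > 4}. No integer assignment can satisfy these jointly:

  - 2x + 3y = 8: is a linear equation tying the variables together
  - y² < 4: restricts y to |y| ≤ 1
  - x > 4: bounds one variable relative to a constant

The bounds confine y to {-1, 0, 1}. For each value, substitute into the equation:
  • y = -1: the equation gives 2x = 11, so x would not be an integer.
  • y = 0: the equation forces x = 4, but this violates the bound x ≥ 5.
  • y = 1: the equation gives 2x = 5, so x would not be an integer.
Every case fails, so no integer solution exists.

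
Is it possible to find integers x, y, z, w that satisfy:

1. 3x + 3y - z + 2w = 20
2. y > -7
Yes

Take x = 7, y = 0, z = 1, w = 0. Substituting into each constraint:
  (1) 3(7) + 3(0) + (-1) + 2(0) = 20 ✓
  (2) 0 > -7 ✓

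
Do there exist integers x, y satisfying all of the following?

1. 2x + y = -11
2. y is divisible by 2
No

The full constraint system is jointly infeasible over the integers. Each constraint and what it forces:

  - 2x + y = -11: is a linear equation tying the variables together
  - y is divisible by 2: restricts y to multiples of 2

Modular obstruction: writing y = 2y', every remaining term of the linear equation is divisible by 2, so the left side is ≡ 0 (mod 2); but the right side -11 ≡ 1 (mod 2). No integers can satisfy it.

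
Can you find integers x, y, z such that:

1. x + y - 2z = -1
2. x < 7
Yes

Take x = -1, y = 0, z = 0. Substituting into each constraint:
  (1) (-1) + 0 - 2(0) = -1 ✓
  (2) -1 < 7 ✓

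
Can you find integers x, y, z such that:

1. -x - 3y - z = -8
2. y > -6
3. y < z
Yes

Take x = 7, y = 0, z = 1. Substituting into each constraint:
  (1) (-7) - 3(0) + (-1) = -8 ✓
  (2) 0 > -6 ✓
  (3) 0 < 1 ✓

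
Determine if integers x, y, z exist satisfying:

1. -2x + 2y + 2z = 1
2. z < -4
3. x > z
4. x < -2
No

Even the single constraint (-2x + 2y + 2z = 1) is infeasible over the integers.

  - -2x + 2y + 2z = 1: every term on the left is divisible by 2, so the LHS ≡ 0 (mod 2), but the RHS 1 is not — no integer solution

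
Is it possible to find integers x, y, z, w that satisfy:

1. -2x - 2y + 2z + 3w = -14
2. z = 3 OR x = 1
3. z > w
Yes

Take x = 2, y = 11, z = 3, w = 2. Substituting into each constraint:
  (1) -2(2) - 2(11) + 2(3) + 3(2) = -14 ✓
  (2) z = 3, target 3 ✓ (first branch holds)
  (3) 3 > 2 ✓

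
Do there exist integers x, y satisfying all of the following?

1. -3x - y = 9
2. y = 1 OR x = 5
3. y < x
Yes

Take x = 5, y = -24. Substituting into each constraint:
  (1) -3(5) + 24 = 9 ✓
  (2) x = 5, target 5 ✓ (second branch holds)
  (3) -24 < 5 ✓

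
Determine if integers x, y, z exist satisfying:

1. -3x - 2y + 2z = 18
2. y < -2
Yes

Take x = 0, y = -3, z = 6. Substituting into each constraint:
  (1) -3(0) - 2(-3) + 2(6) = 18 ✓
  (2) -3 < -2 ✓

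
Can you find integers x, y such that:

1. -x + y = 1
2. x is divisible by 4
Yes

Take x = 0, y = 1. Substituting into each constraint:
  (1) 0 + 1 = 1 ✓
  (2) 0 = 4 × 0, remainder 0 ✓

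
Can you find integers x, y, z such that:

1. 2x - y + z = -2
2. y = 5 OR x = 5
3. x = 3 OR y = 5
Yes

Take x = 1, y = 5, z = 1. Substituting into each constraint:
  (1) 2(1) + (-5) + 1 = -2 ✓
  (2) y = 5, target 5 ✓ (first branch holds)
  (3) y = 5, target 5 ✓ (second branch holds)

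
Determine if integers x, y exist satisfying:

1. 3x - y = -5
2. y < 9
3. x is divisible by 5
Yes

Take x = 0, y = 5. Substituting into each constraint:
  (1) 3(0) + (-5) = -5 ✓
  (2) 5 < 9 ✓
  (3) 0 = 5 × 0, remainder 0 ✓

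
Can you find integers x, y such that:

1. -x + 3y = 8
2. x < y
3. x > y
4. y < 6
No

A contradictory subset is {x < y, x > y}. No integer assignment can satisfy these jointly:

  - x < y: bounds one variable relative to another variable
  - x > y: bounds one variable relative to another variable

Direct contradiction: y > x and x > y cannot both hold.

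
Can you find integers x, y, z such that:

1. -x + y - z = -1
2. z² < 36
Yes

Take x = 1, y = 0, z = 0. Substituting into each constraint:
  (1) (-1) + 0 + 0 = -1 ✓
  (2) z² = (0)² = 0, and 0 < 36 ✓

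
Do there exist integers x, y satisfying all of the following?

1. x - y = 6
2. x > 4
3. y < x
Yes

Take x = 6, y = 0. Substituting into each constraint:
  (1) 6 + 0 = 6 ✓
  (2) 6 > 4 ✓
  (3) 0 < 6 ✓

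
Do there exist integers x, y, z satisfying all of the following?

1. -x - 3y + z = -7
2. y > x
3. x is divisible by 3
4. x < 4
Yes

Take x = 0, y = 1, z = -4. Substituting into each constraint:
  (1) 0 - 3(1) + (-4) = -7 ✓
  (2) 1 > 0 ✓
  (3) 0 = 3 × 0, remainder 0 ✓
  (4) 0 < 4 ✓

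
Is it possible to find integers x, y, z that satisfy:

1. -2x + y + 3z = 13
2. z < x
Yes

Take x = 1, y = 15, z = 0. Substituting into each constraint:
  (1) -2(1) + 15 + 3(0) = 13 ✓
  (2) 0 < 1 ✓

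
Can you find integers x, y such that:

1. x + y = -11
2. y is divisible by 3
Yes

Take x = -11, y = 0. Substituting into each constraint:
  (1) (-11) + 0 = -11 ✓
  (2) 0 = 3 × 0, remainder 0 ✓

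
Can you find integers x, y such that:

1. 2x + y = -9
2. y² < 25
Yes

Take x = -5, y = 1. Substituting into each constraint:
  (1) 2(-5) + 1 = -9 ✓
  (2) y² = (1)² = 1, and 1 < 25 ✓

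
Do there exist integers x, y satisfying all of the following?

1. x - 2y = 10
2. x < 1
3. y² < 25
No

The full constraint system is jointly infeasible over the integers. Each constraint and what it forces:

  - x - 2y = 10: is a linear equation tying the variables together
  - x < 1: bounds one variable relative to a constant
  - y² < 25: restricts y to |y| ≤ 4

Range argument: with x ∈ [−∞, 0], y ∈ [-4, 4], the left side of the equation is at most 8, but the right side is 10 > 8. No integer solution exists.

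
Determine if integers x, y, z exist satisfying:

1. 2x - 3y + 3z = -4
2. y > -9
Yes

Take x = 1, y = 2, z = 0. Substituting into each constraint:
  (1) 2(1) - 3(2) + 3(0) = -4 ✓
  (2) 2 > -9 ✓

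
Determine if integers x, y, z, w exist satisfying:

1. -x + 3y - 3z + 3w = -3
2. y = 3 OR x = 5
Yes

Take x = 6, y = 3, z = 0, w = -2. Substituting into each constraint:
  (1) (-6) + 3(3) - 3(0) + 3(-2) = -3 ✓
  (2) y = 3, target 3 ✓ (first branch holds)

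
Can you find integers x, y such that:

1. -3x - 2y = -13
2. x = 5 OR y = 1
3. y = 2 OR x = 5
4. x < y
No

A contradictory subset is {-3x - 2y = -13, y = 2 OR x = 5, x < y}. No integer assignment can satisfy these jointly:

  - -3x - 2y = -13: is a linear equation tying the variables together
  - y = 2 OR x = 5: forces a choice: either y = 2 or x = 5
  - x < y: bounds one variable relative to another variable

Split on the disjunction (y = 2 OR x = 5):
  • If y = 2: the equation forces x = 3, giving (y, x) = (2, 3), which violates y > x.
  • If x = 5: the equation forces y = -1, giving (x, y) = (5, -1), which violates y > x.
Both branches are infeasible, so the system has no integer solution.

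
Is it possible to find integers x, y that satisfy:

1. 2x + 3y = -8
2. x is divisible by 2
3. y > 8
Yes

Take x = -22, y = 12. Substituting into each constraint:
  (1) 2(-22) + 3(12) = -8 ✓
  (2) -22 = 2 × -11, remainder 0 ✓
  (3) 12 > 8 ✓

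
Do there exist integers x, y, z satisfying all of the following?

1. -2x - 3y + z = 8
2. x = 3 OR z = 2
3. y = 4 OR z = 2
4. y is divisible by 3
Yes

Take x = -3, y = 0, z = 2. Substituting into each constraint:
  (1) -2(-3) - 3(0) + 2 = 8 ✓
  (2) z = 2, target 2 ✓ (second branch holds)
  (3) z = 2, target 2 ✓ (second branch holds)
  (4) 0 = 3 × 0, remainder 0 ✓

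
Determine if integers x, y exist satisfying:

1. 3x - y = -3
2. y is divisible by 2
Yes

Take x = -1, y = 0. Substituting into each constraint:
  (1) 3(-1) + 0 = -3 ✓
  (2) 0 = 2 × 0, remainder 0 ✓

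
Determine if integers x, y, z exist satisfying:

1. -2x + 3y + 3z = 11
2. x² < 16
Yes

Take x = 2, y = 5, z = 0. Substituting into each constraint:
  (1) -2(2) + 3(5) + 3(0) = 11 ✓
  (2) x² = (2)² = 4, and 4 < 16 ✓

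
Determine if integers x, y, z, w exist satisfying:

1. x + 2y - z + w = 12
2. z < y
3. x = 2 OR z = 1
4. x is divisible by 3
Yes

Take x = 3, y = 2, z = 1, w = 6. Substituting into each constraint:
  (1) 3 + 2(2) + (-1) + 6 = 12 ✓
  (2) 1 < 2 ✓
  (3) z = 1, target 1 ✓ (second branch holds)
  (4) 3 = 3 × 1, remainder 0 ✓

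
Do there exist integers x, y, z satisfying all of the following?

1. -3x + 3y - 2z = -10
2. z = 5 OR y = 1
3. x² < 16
Yes

Take x = 0, y = 0, z = 5. Substituting into each constraint:
  (1) -3(0) + 3(0) - 2(5) = -10 ✓
  (2) z = 5, target 5 ✓ (first branch holds)
  (3) x² = (0)² = 0, and 0 < 16 ✓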